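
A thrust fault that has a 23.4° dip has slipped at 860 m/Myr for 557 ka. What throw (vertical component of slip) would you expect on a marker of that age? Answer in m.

dip-slip = rate × time = 860 m/Myr × 557 ka = 479 m
throw = dip-slip × sin(dip) = 479 × sin(23.4°) = 190 m

190 m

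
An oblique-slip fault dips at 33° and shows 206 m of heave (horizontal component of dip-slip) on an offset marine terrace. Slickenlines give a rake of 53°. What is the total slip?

308 m

dip-slip = heave / cos(dip) = 206 / cos(33°) = 245.6 m
net slip = dip-slip / sin(rake) = 245.6 / sin(53°) = 308 m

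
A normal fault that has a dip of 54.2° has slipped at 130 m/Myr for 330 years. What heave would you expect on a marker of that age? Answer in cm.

dip-slip = rate × time = 130 m/Myr × 330 years = 0.04290 m
heave = dip-slip × cos(dip) = 0.04290 × cos(54.2°) = 0.0251 m = 2.51 cm

2.51 cm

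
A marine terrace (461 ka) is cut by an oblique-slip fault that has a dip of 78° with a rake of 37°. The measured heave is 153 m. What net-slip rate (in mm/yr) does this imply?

2.65 mm/yr

dip-slip = heave / cos(dip) = 153 / cos(78°) = 735.9 m
net slip = dip-slip / sin(rake) = 735.9 / sin(37°) = 1223 m
rate = 1223 m / 461 ka = 0.00265 m/yr = 2.65 mm/yr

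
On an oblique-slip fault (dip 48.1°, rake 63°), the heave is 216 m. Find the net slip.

363 m

dip-slip = heave / cos(dip) = 216 / cos(48.1°) = 323.4 m
net slip = dip-slip / sin(rake) = 323.4 / sin(63°) = 363 m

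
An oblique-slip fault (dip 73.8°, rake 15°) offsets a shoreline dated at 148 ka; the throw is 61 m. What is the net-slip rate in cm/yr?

dip-slip = throw / sin(dip) = 61 / sin(73.8°) = 63.52 m
net slip = dip-slip / sin(rake) = 63.52 / sin(15°) = 245.4 m
rate = 245.4 m / 148 ka = 0.00166 m/yr = 0.166 cm/yr

0.166 cm/yr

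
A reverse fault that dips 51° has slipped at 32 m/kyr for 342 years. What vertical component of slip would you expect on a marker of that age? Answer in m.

dip-slip = rate × time = 32 m/kyr × 342 years = 10.94 m
throw = dip-slip × sin(dip) = 10.94 × sin(51°) = 8.51 m

8.51 m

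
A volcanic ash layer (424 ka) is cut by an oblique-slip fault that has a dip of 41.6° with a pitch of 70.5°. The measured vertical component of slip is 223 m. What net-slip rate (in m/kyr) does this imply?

0.840 m/kyr

dip-slip = throw / sin(dip) = 223 / sin(41.6°) = 335.9 m
net slip = dip-slip / sin(rake) = 335.9 / sin(70.5°) = 356.3 m
rate = 356.3 m / 424 ka = 0.000840 m/yr = 0.840 m/kyr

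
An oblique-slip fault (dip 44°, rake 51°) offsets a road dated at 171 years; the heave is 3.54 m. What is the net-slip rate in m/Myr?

37000 m/Myr

dip-slip = heave / cos(dip) = 3.54 / cos(44°) = 4.921 m
net slip = dip-slip / sin(rake) = 4.921 / sin(51°) = 6.332 m
rate = 6.332 m / 171 years = 0.0370 m/yr = 37000 m/Myr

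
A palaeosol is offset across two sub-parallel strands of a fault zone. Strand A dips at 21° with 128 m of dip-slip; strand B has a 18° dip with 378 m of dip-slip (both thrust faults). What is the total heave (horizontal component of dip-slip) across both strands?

479 m

heave_A = 128 × cos(21°) = 119.5 m
heave_B = 378 × cos(18°) = 359.5 m
total = 119.5 + 359.5 = 479 m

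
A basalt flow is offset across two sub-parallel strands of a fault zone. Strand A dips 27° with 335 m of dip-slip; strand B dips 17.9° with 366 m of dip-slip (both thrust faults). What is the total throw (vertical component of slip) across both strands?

throw_A = 335 × sin(27°) = 152.1 m
throw_B = 366 × sin(17.9°) = 112.5 m
total = 152.1 + 112.5 = 265 m

265 m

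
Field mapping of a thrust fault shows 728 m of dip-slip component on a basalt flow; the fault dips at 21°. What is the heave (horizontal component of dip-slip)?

680 m

heave = dip-slip × cos(dip) = 728 m × cos(21°) = 680 m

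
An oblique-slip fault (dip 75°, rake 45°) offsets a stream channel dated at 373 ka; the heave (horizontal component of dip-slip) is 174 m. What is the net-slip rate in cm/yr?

0.255 cm/yr

dip-slip = heave / cos(dip) = 174 / cos(75°) = 672.3 m
net slip = dip-slip / sin(rake) = 672.3 / sin(45°) = 950.8 m
rate = 950.8 m / 373 ka = 0.00255 m/yr = 0.255 cm/yr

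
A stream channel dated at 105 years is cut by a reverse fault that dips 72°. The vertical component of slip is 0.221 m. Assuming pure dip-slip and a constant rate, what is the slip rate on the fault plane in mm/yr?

dip-slip = throw / sin(dip) = 0.221 m / sin(72°) = 0.2324 m
rate = 0.2324 m / 105 years = 0.00221 m/yr = 2.21 mm/yr

2.21 mm/yr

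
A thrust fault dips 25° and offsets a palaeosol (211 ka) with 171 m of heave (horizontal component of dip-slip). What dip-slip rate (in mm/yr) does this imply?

0.894 mm/yr

dip-slip = heave / cos(dip) = 171 m / cos(25°) = 188.7 m
rate = 188.7 m / 211 ka = 0.000894 m/yr = 0.894 mm/yr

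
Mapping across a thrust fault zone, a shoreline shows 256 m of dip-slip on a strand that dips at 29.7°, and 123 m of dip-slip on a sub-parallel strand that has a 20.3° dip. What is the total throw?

170 m

throw_A = 256 × sin(29.7°) = 126.8 m
throw_B = 123 × sin(20.3°) = 42.67 m
total = 126.8 + 42.67 = 170 m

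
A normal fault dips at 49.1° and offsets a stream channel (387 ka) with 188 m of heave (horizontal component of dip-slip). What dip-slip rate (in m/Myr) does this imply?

dip-slip = heave / cos(dip) = 188 m / cos(49.1°) = 287.1 m
rate = 287.1 m / 387 ka = 0.000742 m/yr = 742 m/Myr

742 m/Myr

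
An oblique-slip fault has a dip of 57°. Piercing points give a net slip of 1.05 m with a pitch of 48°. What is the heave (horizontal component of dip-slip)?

0.425 m

dip-slip = net slip × sin(rake) = 1.05 m × sin(48°) = 0.7803 m
heave = dip-slip × cos(dip) = 0.7803 × cos(57°) = 0.425 m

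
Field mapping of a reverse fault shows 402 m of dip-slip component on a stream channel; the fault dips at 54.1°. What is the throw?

throw = dip-slip × sin(dip) = 402 m × sin(54.1°) = 326 m

326 m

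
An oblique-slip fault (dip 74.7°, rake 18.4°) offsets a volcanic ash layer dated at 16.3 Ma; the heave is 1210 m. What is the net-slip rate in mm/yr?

dip-slip = heave / cos(dip) = 1210 / cos(74.7°) = 4586 m
net slip = dip-slip / sin(rake) = 4586 / sin(18.4°) = 14530 m
rate = 14530 m / 16.3 Ma = 0.000891 m/yr = 0.891 mm/yr

0.891 mm/yr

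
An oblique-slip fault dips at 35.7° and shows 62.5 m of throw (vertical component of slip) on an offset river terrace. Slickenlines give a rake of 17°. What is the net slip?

dip-slip = throw / sin(dip) = 62.5 / sin(35.7°) = 107.1 m
net slip = dip-slip / sin(rake) = 107.1 / sin(17°) = 366 m

366 m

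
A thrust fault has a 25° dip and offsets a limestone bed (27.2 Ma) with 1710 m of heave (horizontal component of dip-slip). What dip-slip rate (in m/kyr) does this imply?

0.0694 m/kyr

dip-slip = heave / cos(dip) = 1710 m / cos(25°) = 1887 m
rate = 1887 m / 27.2 Ma = 0.0000694 m/yr = 0.0694 m/kyr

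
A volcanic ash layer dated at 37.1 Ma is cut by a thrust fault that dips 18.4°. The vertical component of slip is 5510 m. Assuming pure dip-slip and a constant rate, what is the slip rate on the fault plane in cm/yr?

dip-slip = throw / sin(dip) = 5510 m / sin(18.4°) = 17460 m
rate = 17460 m / 37.1 Ma = 0.000471 m/yr = 0.0471 cm/yr

0.0471 cm/yr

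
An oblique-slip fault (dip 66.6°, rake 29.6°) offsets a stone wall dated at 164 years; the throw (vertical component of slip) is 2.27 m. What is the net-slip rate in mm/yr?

dip-slip = throw / sin(dip) = 2.27 / sin(66.6°) = 2.473 m
net slip = dip-slip / sin(rake) = 2.473 / sin(29.6°) = 5.008 m
rate = 5.008 m / 164 years = 0.0305 m/yr = 30.5 mm/yr

30.5 mm/yr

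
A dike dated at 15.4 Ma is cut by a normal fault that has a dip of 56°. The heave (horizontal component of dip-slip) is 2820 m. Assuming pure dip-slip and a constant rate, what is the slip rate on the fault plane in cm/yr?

dip-slip = heave / cos(dip) = 2820 m / cos(56°) = 5043 m
rate = 5043 m / 15.4 Ma = 0.000327 m/yr = 0.0327 cm/yr

0.0327 cm/yr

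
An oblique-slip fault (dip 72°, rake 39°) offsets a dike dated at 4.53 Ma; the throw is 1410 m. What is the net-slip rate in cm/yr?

dip-slip = throw / sin(dip) = 1410 / sin(72°) = 1483 m
net slip = dip-slip / sin(rake) = 1483 / sin(39°) = 2356 m
rate = 2356 m / 4.53 Ma = 0.000520 m/yr = 0.0520 cm/yr

0.0520 cm/yr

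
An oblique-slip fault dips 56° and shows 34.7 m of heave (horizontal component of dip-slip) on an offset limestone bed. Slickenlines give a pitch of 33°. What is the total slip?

dip-slip = heave / cos(dip) = 34.7 / cos(56°) = 62.05 m
net slip = dip-slip / sin(rake) = 62.05 / sin(33°) = 114 m

114 m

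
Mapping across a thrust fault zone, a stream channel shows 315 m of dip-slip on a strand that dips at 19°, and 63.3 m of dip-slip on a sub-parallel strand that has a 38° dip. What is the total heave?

heave_A = 315 × cos(19°) = 297.8 m
heave_B = 63.3 × cos(38°) = 49.88 m
total = 297.8 + 49.88 = 348 m

348 m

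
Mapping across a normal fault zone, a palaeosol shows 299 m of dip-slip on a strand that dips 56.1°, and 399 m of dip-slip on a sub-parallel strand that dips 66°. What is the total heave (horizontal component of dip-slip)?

329 m

heave_A = 299 × cos(56.1°) = 166.8 m
heave_B = 399 × cos(66°) = 162.3 m
total = 166.8 + 162.3 = 329 m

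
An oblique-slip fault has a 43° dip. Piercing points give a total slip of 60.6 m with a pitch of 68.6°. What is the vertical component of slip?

38.5 m

dip-slip = net slip × sin(rake) = 60.6 m × sin(68.6°) = 56.42 m
throw = dip-slip × sin(dip) = 56.42 × sin(43°) = 38.5 m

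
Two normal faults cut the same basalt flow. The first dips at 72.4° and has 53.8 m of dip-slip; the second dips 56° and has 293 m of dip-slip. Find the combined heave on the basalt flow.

heave_A = 53.8 × cos(72.4°) = 16.27 m
heave_B = 293 × cos(56°) = 163.8 m
total = 16.27 + 163.8 = 180 m

180 m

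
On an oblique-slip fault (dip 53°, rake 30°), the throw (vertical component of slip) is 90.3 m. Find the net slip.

dip-slip = throw / sin(dip) = 90.3 / sin(53°) = 113.1 m
net slip = dip-slip / sin(rake) = 113.1 / sin(30°) = 226 m

226 m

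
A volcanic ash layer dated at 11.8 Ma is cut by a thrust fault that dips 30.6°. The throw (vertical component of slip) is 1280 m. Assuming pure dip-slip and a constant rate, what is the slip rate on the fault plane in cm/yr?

dip-slip = throw / sin(dip) = 1280 m / sin(30.6°) = 2515 m
rate = 2515 m / 11.8 Ma = 0.000213 m/yr = 0.0213 cm/yr

0.0213 cm/yr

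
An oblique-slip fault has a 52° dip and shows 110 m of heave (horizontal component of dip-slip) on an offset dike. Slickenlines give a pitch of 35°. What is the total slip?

312 m

dip-slip = heave / cos(dip) = 110 / cos(52°) = 178.7 m
net slip = dip-slip / sin(rake) = 178.7 / sin(35°) = 312 m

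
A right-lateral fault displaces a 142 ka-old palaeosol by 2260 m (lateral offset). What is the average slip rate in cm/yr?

1.59 cm/yr

rate = 2260 m / 142 ka = 0.0159 m/yr = 1.59 cm/yr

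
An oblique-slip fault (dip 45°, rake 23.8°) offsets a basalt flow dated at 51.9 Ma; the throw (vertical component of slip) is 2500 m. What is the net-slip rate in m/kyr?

dip-slip = throw / sin(dip) = 2500 / sin(45°) = 3536 m
net slip = dip-slip / sin(rake) = 3536 / sin(23.8°) = 8761 m
rate = 8761 m / 51.9 Ma = 0.000169 m/yr = 0.169 m/kyr

0.169 m/kyr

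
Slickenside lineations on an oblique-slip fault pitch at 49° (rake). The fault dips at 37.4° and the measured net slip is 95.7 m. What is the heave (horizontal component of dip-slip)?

57.4 m

dip-slip = net slip × sin(rake) = 95.7 m × sin(49°) = 72.23 m
heave = dip-slip × cos(dip) = 72.23 × cos(37.4°) = 57.4 m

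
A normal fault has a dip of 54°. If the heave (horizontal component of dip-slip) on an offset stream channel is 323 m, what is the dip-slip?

550 m

dip-slip = heave / cos(dip) = 323 / cos(54°) = 550 m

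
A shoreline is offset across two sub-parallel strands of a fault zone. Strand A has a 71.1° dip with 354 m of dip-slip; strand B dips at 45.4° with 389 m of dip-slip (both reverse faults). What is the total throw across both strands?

612 m

throw_A = 354 × sin(71.1°) = 334.9 m
throw_B = 389 × sin(45.4°) = 277 m
total = 334.9 + 277 = 612 m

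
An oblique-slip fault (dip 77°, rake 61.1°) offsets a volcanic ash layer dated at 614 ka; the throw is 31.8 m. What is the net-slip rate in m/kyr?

0.0607 m/kyr

dip-slip = throw / sin(dip) = 31.8 / sin(77°) = 32.64 m
net slip = dip-slip / sin(rake) = 32.64 / sin(61.1°) = 37.28 m
rate = 37.28 m / 614 ka = 0.0000607 m/yr = 0.0607 m/kyr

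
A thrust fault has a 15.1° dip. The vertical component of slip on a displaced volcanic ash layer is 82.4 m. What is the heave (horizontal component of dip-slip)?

heave = throw / tan(dip) = 82.4 / tan(15.1°) = 305 m

305 m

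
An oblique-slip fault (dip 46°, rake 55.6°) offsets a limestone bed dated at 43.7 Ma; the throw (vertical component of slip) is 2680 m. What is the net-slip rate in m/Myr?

103 m/Myr

dip-slip = throw / sin(dip) = 2680 / sin(46°) = 3726 m
net slip = dip-slip / sin(rake) = 3726 / sin(55.6°) = 4515 m
rate = 4515 m / 43.7 Ma = 0.000103 m/yr = 103 m/Myr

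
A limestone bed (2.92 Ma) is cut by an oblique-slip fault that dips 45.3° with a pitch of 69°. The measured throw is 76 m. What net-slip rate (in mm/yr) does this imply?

0.0392 mm/yr

dip-slip = throw / sin(dip) = 76 / sin(45.3°) = 106.9 m
net slip = dip-slip / sin(rake) = 106.9 / sin(69°) = 114.5 m
rate = 114.5 m / 2.92 Ma = 0.0000392 m/yr = 0.0392 mm/yr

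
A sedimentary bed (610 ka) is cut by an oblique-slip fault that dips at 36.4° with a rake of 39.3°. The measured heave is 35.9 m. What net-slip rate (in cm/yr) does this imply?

0.0115 cm/yr

dip-slip = heave / cos(dip) = 35.9 / cos(36.4°) = 44.60 m
net slip = dip-slip / sin(rake) = 44.60 / sin(39.3°) = 70.42 m
rate = 70.42 m / 610 ka = 0.000115 m/yr = 0.0115 cm/yr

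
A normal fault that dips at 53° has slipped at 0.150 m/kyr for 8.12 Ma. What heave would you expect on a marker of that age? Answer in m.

dip-slip = rate × time = 0.150 m/kyr × 8.12 Ma = 1218 m
heave = dip-slip × cos(dip) = 1218 × cos(53°) = 733 m

733 m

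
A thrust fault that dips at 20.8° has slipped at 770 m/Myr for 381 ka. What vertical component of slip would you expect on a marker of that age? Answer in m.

dip-slip = rate × time = 770 m/Myr × 381 ka = 293.4 m
throw = dip-slip × sin(dip) = 293.4 × sin(20.8°) = 104 m

104 m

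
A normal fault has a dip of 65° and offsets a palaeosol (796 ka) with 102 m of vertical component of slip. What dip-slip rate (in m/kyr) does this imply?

0.141 m/kyr

dip-slip = throw / sin(dip) = 102 m / sin(65°) = 112.5 m
rate = 112.5 m / 796 ka = 0.000141 m/yr = 0.141 m/kyr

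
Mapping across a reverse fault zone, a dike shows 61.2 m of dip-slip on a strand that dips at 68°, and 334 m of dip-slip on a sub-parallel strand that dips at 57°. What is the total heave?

heave_A = 61.2 × cos(68°) = 22.93 m
heave_B = 334 × cos(57°) = 181.9 m
total = 22.93 + 181.9 = 205 m

205 m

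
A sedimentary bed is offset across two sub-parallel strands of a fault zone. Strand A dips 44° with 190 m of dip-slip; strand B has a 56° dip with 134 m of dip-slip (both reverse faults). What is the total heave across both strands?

heave_A = 190 × cos(44°) = 136.7 m
heave_B = 134 × cos(56°) = 74.93 m
total = 136.7 + 74.93 = 212 m

212 m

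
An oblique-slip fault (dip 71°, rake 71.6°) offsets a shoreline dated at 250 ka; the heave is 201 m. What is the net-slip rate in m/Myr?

dip-slip = heave / cos(dip) = 201 / cos(71°) = 617.4 m
net slip = dip-slip / sin(rake) = 617.4 / sin(71.6°) = 650.6 m
rate = 650.6 m / 250 ka = 0.00260 m/yr = 2600 m/Myr

2600 m/Myr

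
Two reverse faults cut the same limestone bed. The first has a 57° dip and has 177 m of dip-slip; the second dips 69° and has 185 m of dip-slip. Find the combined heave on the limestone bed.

163 m

heave_A = 177 × cos(57°) = 96.40 m
heave_B = 185 × cos(69°) = 66.30 m
total = 96.40 + 66.30 = 163 m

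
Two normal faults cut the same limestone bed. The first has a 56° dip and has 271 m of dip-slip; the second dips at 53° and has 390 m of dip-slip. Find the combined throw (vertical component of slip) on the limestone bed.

536 m

throw_A = 271 × sin(56°) = 224.7 m
throw_B = 390 × sin(53°) = 311.5 m
total = 224.7 + 311.5 = 536 m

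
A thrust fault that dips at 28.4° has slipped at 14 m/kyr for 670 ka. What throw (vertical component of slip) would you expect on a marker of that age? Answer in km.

4.46 km

dip-slip = rate × time = 14 m/kyr × 670 ka = 9380 m
throw = dip-slip × sin(dip) = 9380 × sin(28.4°) = 4460 m = 4.46 km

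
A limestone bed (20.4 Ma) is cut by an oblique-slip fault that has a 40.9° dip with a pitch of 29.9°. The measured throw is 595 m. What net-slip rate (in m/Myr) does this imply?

89.4 m/Myr

dip-slip = throw / sin(dip) = 595 / sin(40.9°) = 908.8 m
net slip = dip-slip / sin(rake) = 908.8 / sin(29.9°) = 1823 m
rate = 1823 m / 20.4 Ma = 0.0000894 m/yr = 89.4 m/Myr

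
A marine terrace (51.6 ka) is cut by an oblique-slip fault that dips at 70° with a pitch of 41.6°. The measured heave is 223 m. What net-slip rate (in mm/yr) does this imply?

dip-slip = heave / cos(dip) = 223 / cos(70°) = 652 m
net slip = dip-slip / sin(rake) = 652 / sin(41.6°) = 982 m
rate = 982 m / 51.6 ka = 0.0190 m/yr = 19 mm/yr

19 mm/yr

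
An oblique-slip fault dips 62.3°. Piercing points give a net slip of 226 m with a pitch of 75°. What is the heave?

101 m

dip-slip = net slip × sin(rake) = 226 m × sin(75°) = 218.3 m
heave = dip-slip × cos(dip) = 218.3 × cos(62.3°) = 101 m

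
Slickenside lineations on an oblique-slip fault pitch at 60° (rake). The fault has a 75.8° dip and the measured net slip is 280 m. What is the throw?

235 m

dip-slip = net slip × sin(rake) = 280 m × sin(60°) = 242.5 m
throw = dip-slip × sin(dip) = 242.5 × sin(75.8°) = 235 m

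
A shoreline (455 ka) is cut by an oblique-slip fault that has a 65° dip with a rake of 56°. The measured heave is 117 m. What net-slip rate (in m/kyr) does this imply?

dip-slip = heave / cos(dip) = 117 / cos(65°) = 276.8 m
net slip = dip-slip / sin(rake) = 276.8 / sin(56°) = 333.9 m
rate = 333.9 m / 455 ka = 0.000734 m/yr = 0.734 m/kyr

0.734 m/kyr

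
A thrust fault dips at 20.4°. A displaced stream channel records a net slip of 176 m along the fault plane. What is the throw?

throw = dip-slip × sin(dip) = 176 m × sin(20.4°) = 61.3 m

61.3 m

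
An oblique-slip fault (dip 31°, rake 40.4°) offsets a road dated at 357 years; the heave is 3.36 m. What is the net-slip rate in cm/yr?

dip-slip = heave / cos(dip) = 3.36 / cos(31°) = 3.920 m
net slip = dip-slip / sin(rake) = 3.920 / sin(40.4°) = 6.048 m
rate = 6.048 m / 357 years = 0.0169 m/yr = 1.69 cm/yr

1.69 cm/yr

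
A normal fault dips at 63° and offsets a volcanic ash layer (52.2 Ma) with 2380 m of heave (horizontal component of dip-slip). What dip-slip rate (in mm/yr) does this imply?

0.100 mm/yr

dip-slip = heave / cos(dip) = 2380 m / cos(63°) = 5242 m
rate = 5242 m / 52.2 Ma = 0.000100 m/yr = 0.100 mm/yr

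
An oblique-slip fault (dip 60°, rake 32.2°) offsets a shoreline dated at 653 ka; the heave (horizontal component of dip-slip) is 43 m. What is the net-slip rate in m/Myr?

dip-slip = heave / cos(dip) = 43 / cos(60°) = 86 m
net slip = dip-slip / sin(rake) = 86 / sin(32.2°) = 161.4 m
rate = 161.4 m / 653 ka = 0.000247 m/yr = 247 m/Myr

247 m/Myr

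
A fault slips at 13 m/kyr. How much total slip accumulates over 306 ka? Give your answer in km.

slip = rate × time = 13 m/kyr × 306 ka = 3980 m = 3.98 km

3.98 km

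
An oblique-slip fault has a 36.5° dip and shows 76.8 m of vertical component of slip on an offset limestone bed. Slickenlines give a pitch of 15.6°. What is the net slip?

dip-slip = throw / sin(dip) = 76.8 / sin(36.5°) = 129.1 m
net slip = dip-slip / sin(rake) = 129.1 / sin(15.6°) = 480 m

480 m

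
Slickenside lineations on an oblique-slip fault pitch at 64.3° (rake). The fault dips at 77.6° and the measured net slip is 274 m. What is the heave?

dip-slip = net slip × sin(rake) = 274 m × sin(64.3°) = 246.9 m
heave = dip-slip × cos(dip) = 246.9 × cos(77.6°) = 53 m

53 m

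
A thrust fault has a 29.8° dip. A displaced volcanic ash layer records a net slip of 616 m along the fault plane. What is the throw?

throw = dip-slip × sin(dip) = 616 m × sin(29.8°) = 306 m

306 m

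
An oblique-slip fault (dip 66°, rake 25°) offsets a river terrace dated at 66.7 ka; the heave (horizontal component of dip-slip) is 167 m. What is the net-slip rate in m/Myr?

dip-slip = heave / cos(dip) = 167 / cos(66°) = 410.6 m
net slip = dip-slip / sin(rake) = 410.6 / sin(25°) = 971.5 m
rate = 971.5 m / 66.7 ka = 0.0146 m/yr = 14600 m/Myr

14600 m/Myr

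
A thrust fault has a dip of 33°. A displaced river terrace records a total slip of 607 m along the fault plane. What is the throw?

throw = dip-slip × sin(dip) = 607 m × sin(33°) = 331 m

331 m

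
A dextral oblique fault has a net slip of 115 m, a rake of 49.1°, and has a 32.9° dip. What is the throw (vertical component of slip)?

dip-slip = net slip × sin(rake) = 115 m × sin(49.1°) = 86.92 m
throw = dip-slip × sin(dip) = 86.92 × sin(32.9°) = 47.2 m

47.2 m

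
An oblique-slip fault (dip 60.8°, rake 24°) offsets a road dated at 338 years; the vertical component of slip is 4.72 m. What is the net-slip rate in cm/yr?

dip-slip = throw / sin(dip) = 4.72 / sin(60.8°) = 5.407 m
net slip = dip-slip / sin(rake) = 5.407 / sin(24°) = 13.29 m
rate = 13.29 m / 338 years = 0.0393 m/yr = 3.93 cm/yr

3.93 cm/yr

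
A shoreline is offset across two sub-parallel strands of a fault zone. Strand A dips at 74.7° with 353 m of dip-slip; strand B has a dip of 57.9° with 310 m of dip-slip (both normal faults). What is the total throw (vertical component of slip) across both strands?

throw_A = 353 × sin(74.7°) = 340.5 m
throw_B = 310 × sin(57.9°) = 262.6 m
total = 340.5 + 262.6 = 603 m

603 m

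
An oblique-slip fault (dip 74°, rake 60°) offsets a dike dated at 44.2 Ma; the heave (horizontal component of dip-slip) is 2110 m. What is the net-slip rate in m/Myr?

dip-slip = heave / cos(dip) = 2110 / cos(74°) = 7655 m
net slip = dip-slip / sin(rake) = 7655 / sin(60°) = 8839 m
rate = 8839 m / 44.2 Ma = 0.000200 m/yr = 200 m/Myr

200 m/Myr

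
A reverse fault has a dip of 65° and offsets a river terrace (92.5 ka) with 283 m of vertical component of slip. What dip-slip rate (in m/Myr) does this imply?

3380 m/Myr

dip-slip = throw / sin(dip) = 283 m / sin(65°) = 312.3 m
rate = 312.3 m / 92.5 ka = 0.00338 m/yr = 3380 m/Myr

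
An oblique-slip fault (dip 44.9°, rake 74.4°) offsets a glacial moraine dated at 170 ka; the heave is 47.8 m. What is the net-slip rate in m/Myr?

412 m/Myr

dip-slip = heave / cos(dip) = 47.8 / cos(44.9°) = 67.48 m
net slip = dip-slip / sin(rake) = 67.48 / sin(74.4°) = 70.06 m
rate = 70.06 m / 170 ka = 0.000412 m/yr = 412 m/Myr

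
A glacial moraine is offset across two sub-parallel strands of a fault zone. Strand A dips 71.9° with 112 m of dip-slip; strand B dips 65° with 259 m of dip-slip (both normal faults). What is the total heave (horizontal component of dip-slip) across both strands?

heave_A = 112 × cos(71.9°) = 34.80 m
heave_B = 259 × cos(65°) = 109.5 m
total = 34.80 + 109.5 = 144 m

144 m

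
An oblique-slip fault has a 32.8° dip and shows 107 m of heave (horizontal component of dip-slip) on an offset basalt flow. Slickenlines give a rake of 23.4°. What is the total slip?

dip-slip = heave / cos(dip) = 107 / cos(32.8°) = 127.3 m
net slip = dip-slip / sin(rake) = 127.3 / sin(23.4°) = 321 m

321 m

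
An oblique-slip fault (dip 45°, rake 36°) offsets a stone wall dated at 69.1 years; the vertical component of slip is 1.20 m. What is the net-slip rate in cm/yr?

4.18 cm/yr

dip-slip = throw / sin(dip) = 1.20 / sin(45°) = 1.697 m
net slip = dip-slip / sin(rake) = 1.697 / sin(36°) = 2.887 m
rate = 2.887 m / 69.1 years = 0.0418 m/yr = 4.18 cm/yr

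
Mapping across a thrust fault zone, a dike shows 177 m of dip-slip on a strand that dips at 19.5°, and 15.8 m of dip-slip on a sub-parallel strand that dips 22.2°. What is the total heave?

heave_A = 177 × cos(19.5°) = 166.8 m
heave_B = 15.8 × cos(22.2°) = 14.63 m
total = 166.8 + 14.63 = 181 m

181 m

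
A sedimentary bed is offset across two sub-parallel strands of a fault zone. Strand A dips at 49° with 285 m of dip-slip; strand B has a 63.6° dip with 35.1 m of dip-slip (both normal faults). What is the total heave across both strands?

heave_A = 285 × cos(49°) = 187 m
heave_B = 35.1 × cos(63.6°) = 15.61 m
total = 187 + 15.61 = 203 m

203 m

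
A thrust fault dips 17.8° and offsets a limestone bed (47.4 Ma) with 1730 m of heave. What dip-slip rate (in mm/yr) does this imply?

dip-slip = heave / cos(dip) = 1730 m / cos(17.8°) = 1817 m
rate = 1817 m / 47.4 Ma = 0.0000383 m/yr = 0.0383 mm/yr

0.0383 mm/yr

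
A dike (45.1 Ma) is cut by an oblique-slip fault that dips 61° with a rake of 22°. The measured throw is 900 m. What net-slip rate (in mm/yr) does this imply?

0.0609 mm/yr

dip-slip = throw / sin(dip) = 900 / sin(61°) = 1029 m
net slip = dip-slip / sin(rake) = 1029 / sin(22°) = 2747 m
rate = 2747 m / 45.1 Ma = 0.0000609 m/yr = 0.0609 mm/yr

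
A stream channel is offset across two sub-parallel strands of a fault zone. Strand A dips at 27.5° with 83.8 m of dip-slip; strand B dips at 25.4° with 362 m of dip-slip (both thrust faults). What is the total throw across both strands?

throw_A = 83.8 × sin(27.5°) = 38.69 m
throw_B = 362 × sin(25.4°) = 155.3 m
total = 38.69 + 155.3 = 194 m

194 m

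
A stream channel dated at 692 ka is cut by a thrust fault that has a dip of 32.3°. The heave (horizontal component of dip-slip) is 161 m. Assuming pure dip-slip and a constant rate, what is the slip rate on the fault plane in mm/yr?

0.275 mm/yr

dip-slip = heave / cos(dip) = 161 m / cos(32.3°) = 190.5 m
rate = 190.5 m / 692 ka = 0.000275 m/yr = 0.275 mm/yr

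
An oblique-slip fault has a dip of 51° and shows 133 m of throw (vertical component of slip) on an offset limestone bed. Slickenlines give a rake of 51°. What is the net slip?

dip-slip = throw / sin(dip) = 133 / sin(51°) = 171.1 m
net slip = dip-slip / sin(rake) = 171.1 / sin(51°) = 220 m

220 m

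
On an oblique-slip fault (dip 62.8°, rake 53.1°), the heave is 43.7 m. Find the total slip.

120 m

dip-slip = heave / cos(dip) = 43.7 / cos(62.8°) = 95.60 m
net slip = dip-slip / sin(rake) = 95.60 / sin(53.1°) = 120 m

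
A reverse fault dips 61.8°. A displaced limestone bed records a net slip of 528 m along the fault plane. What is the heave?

250 m

heave = dip-slip × cos(dip) = 528 m × cos(61.8°) = 250 m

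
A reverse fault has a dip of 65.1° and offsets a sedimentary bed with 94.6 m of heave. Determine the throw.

throw = heave × tan(dip) = 94.6 × tan(65.1°) = 204 m

204 m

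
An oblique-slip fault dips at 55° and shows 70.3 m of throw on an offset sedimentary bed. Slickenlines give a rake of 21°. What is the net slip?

239 m

dip-slip = throw / sin(dip) = 70.3 / sin(55°) = 85.82 m
net slip = dip-slip / sin(rake) = 85.82 / sin(21°) = 239 m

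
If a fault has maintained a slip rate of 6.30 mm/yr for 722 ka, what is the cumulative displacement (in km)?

4.55 km

slip = rate × time = 6.30 mm/yr × 722 ka = 4550 m = 4.55 km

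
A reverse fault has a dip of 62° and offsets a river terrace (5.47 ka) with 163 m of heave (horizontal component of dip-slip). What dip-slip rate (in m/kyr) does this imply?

dip-slip = heave / cos(dip) = 163 m / cos(62°) = 347.2 m
rate = 347.2 m / 5.47 ka = 0.0635 m/yr = 63.5 m/kyr

63.5 m/kyr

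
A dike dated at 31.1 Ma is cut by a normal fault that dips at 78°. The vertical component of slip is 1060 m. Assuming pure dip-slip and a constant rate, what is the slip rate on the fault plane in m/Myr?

34.8 m/Myr

dip-slip = throw / sin(dip) = 1060 m / sin(78°) = 1084 m
rate = 1084 m / 31.1 Ma = 0.0000348 m/yr = 34.8 m/Myr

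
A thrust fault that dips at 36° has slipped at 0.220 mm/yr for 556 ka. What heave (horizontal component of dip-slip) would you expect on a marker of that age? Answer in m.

99 m

dip-slip = rate × time = 0.220 mm/yr × 556 ka = 122.3 m
heave = dip-slip × cos(dip) = 122.3 × cos(36°) = 99 m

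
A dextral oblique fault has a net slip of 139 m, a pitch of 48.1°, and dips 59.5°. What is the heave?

dip-slip = net slip × sin(rake) = 139 m × sin(48.1°) = 103.5 m
heave = dip-slip × cos(dip) = 103.5 × cos(59.5°) = 52.5 m

52.5 m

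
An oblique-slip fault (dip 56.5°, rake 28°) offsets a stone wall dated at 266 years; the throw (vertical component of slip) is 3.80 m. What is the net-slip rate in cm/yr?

dip-slip = throw / sin(dip) = 3.80 / sin(56.5°) = 4.557 m
net slip = dip-slip / sin(rake) = 4.557 / sin(28°) = 9.707 m
rate = 9.707 m / 266 years = 0.0365 m/yr = 3.65 cm/yr

3.65 cm/yr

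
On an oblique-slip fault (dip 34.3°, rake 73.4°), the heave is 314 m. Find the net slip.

dip-slip = heave / cos(dip) = 314 / cos(34.3°) = 380.1 m
net slip = dip-slip / sin(rake) = 380.1 / sin(73.4°) = 397 m

397 m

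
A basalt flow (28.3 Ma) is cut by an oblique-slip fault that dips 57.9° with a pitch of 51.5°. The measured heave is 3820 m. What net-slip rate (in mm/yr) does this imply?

dip-slip = heave / cos(dip) = 3820 / cos(57.9°) = 7189 m
net slip = dip-slip / sin(rake) = 7189 / sin(51.5°) = 9185 m
rate = 9185 m / 28.3 Ma = 0.000325 m/yr = 0.325 mm/yr

0.325 mm/yr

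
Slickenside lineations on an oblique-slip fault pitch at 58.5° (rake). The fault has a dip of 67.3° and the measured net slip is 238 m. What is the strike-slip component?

124 m

strike-slip = net slip × cos(rake) = 238 m × cos(58.5°) = 124 m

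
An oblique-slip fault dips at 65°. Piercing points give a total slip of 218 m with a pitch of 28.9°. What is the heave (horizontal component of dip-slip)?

dip-slip = net slip × sin(rake) = 218 m × sin(28.9°) = 105.4 m
heave = dip-slip × cos(dip) = 105.4 × cos(65°) = 44.5 m

44.5 m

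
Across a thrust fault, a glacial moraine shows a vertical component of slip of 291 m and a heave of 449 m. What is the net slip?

535 m

net slip = √(throw² + heave²) = √(291² + 449²) = 535 m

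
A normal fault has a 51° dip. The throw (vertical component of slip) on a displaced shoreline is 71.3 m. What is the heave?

heave = throw / tan(dip) = 71.3 / tan(51°) = 57.7 m

57.7 m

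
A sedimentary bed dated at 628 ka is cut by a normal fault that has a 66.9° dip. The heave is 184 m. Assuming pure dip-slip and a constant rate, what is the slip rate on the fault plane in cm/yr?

0.0747 cm/yr

dip-slip = heave / cos(dip) = 184 m / cos(66.9°) = 469 m
rate = 469 m / 628 ka = 0.000747 m/yr = 0.0747 cm/yr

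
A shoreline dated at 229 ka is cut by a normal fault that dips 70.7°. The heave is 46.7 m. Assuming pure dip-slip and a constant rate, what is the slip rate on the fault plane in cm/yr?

0.0617 cm/yr

dip-slip = heave / cos(dip) = 46.7 m / cos(70.7°) = 141.3 m
rate = 141.3 m / 229 ka = 0.000617 m/yr = 0.0617 cm/yr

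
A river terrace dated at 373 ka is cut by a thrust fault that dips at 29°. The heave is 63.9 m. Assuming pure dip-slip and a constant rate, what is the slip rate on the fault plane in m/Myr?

dip-slip = heave / cos(dip) = 63.9 m / cos(29°) = 73.06 m
rate = 73.06 m / 373 ka = 0.000196 m/yr = 196 m/Myr

196 m/Myr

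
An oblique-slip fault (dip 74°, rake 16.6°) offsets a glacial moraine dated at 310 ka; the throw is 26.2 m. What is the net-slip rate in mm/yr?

0.308 mm/yr

dip-slip = throw / sin(dip) = 26.2 / sin(74°) = 27.26 m
net slip = dip-slip / sin(rake) = 27.26 / sin(16.6°) = 95.40 m
rate = 95.40 m / 310 ka = 0.000308 m/yr = 0.308 mm/yr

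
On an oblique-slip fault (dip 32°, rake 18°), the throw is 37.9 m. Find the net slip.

dip-slip = throw / sin(dip) = 37.9 / sin(32°) = 71.52 m
net slip = dip-slip / sin(rake) = 71.52 / sin(18°) = 231 m

231 m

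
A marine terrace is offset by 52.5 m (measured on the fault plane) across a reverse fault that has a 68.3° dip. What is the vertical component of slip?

throw = dip-slip × sin(dip) = 52.5 m × sin(68.3°) = 48.8 m

48.8 m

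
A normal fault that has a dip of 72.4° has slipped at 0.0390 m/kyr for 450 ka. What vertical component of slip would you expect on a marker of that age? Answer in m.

dip-slip = rate × time = 0.0390 m/kyr × 450 ka = 17.55 m
throw = dip-slip × sin(dip) = 17.55 × sin(72.4°) = 16.7 m

16.7 m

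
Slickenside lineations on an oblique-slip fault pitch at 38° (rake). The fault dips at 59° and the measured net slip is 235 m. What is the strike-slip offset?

185 m

strike-slip = net slip × cos(rake) = 235 m × cos(38°) = 185 m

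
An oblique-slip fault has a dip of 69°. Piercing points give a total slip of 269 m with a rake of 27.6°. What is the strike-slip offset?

238 m

strike-slip = net slip × cos(rake) = 269 m × cos(27.6°) = 238 m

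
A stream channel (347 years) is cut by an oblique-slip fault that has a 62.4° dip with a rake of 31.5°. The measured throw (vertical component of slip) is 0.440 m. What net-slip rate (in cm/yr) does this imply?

0.274 cm/yr

dip-slip = throw / sin(dip) = 0.440 / sin(62.4°) = 0.4965 m
net slip = dip-slip / sin(rake) = 0.4965 / sin(31.5°) = 0.9502 m
rate = 0.9502 m / 347 years = 0.00274 m/yr = 0.274 cm/yr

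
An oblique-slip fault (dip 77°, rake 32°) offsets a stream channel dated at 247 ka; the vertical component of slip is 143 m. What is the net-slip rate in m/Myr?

1120 m/Myr

dip-slip = throw / sin(dip) = 143 / sin(77°) = 146.8 m
net slip = dip-slip / sin(rake) = 146.8 / sin(32°) = 277 m
rate = 277 m / 247 ka = 0.00112 m/yr = 1120 m/Myr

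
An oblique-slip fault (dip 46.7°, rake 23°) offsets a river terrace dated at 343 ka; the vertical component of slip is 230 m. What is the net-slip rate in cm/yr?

0.236 cm/yr

dip-slip = throw / sin(dip) = 230 / sin(46.7°) = 316 m
net slip = dip-slip / sin(rake) = 316 / sin(23°) = 808.8 m
rate = 808.8 m / 343 ka = 0.00236 m/yr = 0.236 cm/yr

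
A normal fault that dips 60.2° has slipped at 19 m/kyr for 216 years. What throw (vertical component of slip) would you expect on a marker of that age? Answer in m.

dip-slip = rate × time = 19 m/kyr × 216 years = 4.104 m
throw = dip-slip × sin(dip) = 4.104 × sin(60.2°) = 3.56 m

3.56 m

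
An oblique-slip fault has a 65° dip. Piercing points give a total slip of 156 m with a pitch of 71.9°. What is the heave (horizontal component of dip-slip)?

62.7 m

dip-slip = net slip × sin(rake) = 156 m × sin(71.9°) = 148.3 m
heave = dip-slip × cos(dip) = 148.3 × cos(65°) = 62.7 m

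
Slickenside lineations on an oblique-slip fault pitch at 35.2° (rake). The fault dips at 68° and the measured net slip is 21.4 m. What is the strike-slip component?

strike-slip = net slip × cos(rake) = 21.4 m × cos(35.2°) = 17.5 m

17.5 m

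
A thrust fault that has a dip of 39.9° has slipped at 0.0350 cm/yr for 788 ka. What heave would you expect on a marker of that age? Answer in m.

212 m

dip-slip = rate × time = 0.0350 cm/yr × 788 ka = 275.8 m
heave = dip-slip × cos(dip) = 275.8 × cos(39.9°) = 212 m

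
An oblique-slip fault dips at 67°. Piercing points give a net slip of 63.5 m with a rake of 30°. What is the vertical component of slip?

29.2 m

dip-slip = net slip × sin(rake) = 63.5 m × sin(30°) = 31.75 m
throw = dip-slip × sin(dip) = 31.75 × sin(67°) = 29.2 m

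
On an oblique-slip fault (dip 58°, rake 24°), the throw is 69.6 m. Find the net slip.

dip-slip = throw / sin(dip) = 69.6 / sin(58°) = 82.07 m
net slip = dip-slip / sin(rake) = 82.07 / sin(24°) = 202 m

202 m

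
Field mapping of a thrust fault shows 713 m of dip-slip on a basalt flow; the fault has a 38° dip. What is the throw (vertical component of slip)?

439 m

throw = dip-slip × sin(dip) = 713 m × sin(38°) = 439 m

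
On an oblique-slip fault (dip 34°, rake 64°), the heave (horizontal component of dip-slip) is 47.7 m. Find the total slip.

dip-slip = heave / cos(dip) = 47.7 / cos(34°) = 57.54 m
net slip = dip-slip / sin(rake) = 57.54 / sin(64°) = 64 m

64 m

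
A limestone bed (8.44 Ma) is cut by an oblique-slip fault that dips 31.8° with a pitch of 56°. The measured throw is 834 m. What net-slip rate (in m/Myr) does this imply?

dip-slip = throw / sin(dip) = 834 / sin(31.8°) = 1583 m
net slip = dip-slip / sin(rake) = 1583 / sin(56°) = 1909 m
rate = 1909 m / 8.44 Ma = 0.000226 m/yr = 226 m/Myr

226 m/Myr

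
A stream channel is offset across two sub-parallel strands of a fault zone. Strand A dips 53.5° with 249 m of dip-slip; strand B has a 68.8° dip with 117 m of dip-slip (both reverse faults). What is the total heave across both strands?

heave_A = 249 × cos(53.5°) = 148.1 m
heave_B = 117 × cos(68.8°) = 42.31 m
total = 148.1 + 42.31 = 190 m

190 m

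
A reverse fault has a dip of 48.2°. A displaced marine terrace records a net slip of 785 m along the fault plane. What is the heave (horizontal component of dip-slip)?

523 m

heave = dip-slip × cos(dip) = 785 m × cos(48.2°) = 523 m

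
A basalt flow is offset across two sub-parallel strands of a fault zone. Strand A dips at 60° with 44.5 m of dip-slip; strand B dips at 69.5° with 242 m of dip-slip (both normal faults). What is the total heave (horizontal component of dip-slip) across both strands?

107 m

heave_A = 44.5 × cos(60°) = 22.25 m
heave_B = 242 × cos(69.5°) = 84.75 m
total = 22.25 + 84.75 = 107 m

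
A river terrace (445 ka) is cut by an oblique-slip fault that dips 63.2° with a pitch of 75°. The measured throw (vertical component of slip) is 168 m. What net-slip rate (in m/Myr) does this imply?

dip-slip = throw / sin(dip) = 168 / sin(63.2°) = 188.2 m
net slip = dip-slip / sin(rake) = 188.2 / sin(75°) = 194.9 m
rate = 194.9 m / 445 ka = 0.000438 m/yr = 438 m/Myr

438 m/Myr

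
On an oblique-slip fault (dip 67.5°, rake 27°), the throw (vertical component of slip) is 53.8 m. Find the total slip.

dip-slip = throw / sin(dip) = 53.8 / sin(67.5°) = 58.23 m
net slip = dip-slip / sin(rake) = 58.23 / sin(27°) = 128 m

128 m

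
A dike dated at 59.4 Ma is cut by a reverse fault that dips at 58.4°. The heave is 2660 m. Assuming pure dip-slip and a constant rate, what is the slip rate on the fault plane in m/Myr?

dip-slip = heave / cos(dip) = 2660 m / cos(58.4°) = 5076 m
rate = 5076 m / 59.4 Ma = 0.0000855 m/yr = 85.5 m/Myr

85.5 m/Myr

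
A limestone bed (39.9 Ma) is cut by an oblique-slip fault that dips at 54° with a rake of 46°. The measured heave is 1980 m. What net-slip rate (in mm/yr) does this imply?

dip-slip = heave / cos(dip) = 1980 / cos(54°) = 3369 m
net slip = dip-slip / sin(rake) = 3369 / sin(46°) = 4683 m
rate = 4683 m / 39.9 Ma = 0.000117 m/yr = 0.117 mm/yr

0.117 mm/yr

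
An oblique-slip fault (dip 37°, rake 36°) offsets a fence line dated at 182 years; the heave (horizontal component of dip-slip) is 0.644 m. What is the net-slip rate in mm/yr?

dip-slip = heave / cos(dip) = 0.644 / cos(37°) = 0.8064 m
net slip = dip-slip / sin(rake) = 0.8064 / sin(36°) = 1.372 m
rate = 1.372 m / 182 years = 0.00754 m/yr = 7.54 mm/yr

7.54 mm/yr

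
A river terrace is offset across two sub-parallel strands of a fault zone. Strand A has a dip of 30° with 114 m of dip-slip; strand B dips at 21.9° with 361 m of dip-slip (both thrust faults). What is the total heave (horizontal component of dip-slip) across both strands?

heave_A = 114 × cos(30°) = 98.73 m
heave_B = 361 × cos(21.9°) = 334.9 m
total = 98.73 + 334.9 = 434 m

434 m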